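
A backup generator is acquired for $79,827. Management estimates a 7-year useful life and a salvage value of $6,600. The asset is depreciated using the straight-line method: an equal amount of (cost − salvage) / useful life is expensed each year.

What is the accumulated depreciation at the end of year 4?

$41,844

Depreciable base = $79,827 − $6,600 = $73,227.
Annual expense = $73,227 / 7 = $10,461.
End of year 1: book value $69,366.
End of year 2: book value $58,905.
End of year 3: book value $48,444.
End of year 4: book value $37,983.
Accumulated through year 4 = $79,827 − $37,983 = $41,844.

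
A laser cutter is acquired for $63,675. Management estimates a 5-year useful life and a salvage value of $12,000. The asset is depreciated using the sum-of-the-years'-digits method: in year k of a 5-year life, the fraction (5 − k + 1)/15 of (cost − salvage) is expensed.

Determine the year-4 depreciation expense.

$6,890

Depreciable base = $63,675 − $12,000 = $51,675.
Sum of the years' digits = 5+4+3+2+1 = 15.
Year 1: $51,675 × 5/15 = $17,225. Book value $46,450.
Year 2: $51,675 × 4/15 = $13,780. Book value $32,670.
Year 3: $51,675 × 3/15 = $10,335. Book value $22,335.
Year 4: $51,675 × 2/15 = $6,890. Book value $15,445.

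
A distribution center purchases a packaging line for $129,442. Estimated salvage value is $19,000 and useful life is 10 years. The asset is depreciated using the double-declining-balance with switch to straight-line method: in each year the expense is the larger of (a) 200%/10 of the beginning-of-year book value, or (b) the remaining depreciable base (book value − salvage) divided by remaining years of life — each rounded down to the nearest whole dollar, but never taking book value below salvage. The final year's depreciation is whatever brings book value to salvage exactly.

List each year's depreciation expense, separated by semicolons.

Depreciable base = $129,442 − $19,000 = $110,442.
Year 1: DB = ⌊$129,442 × 200%/10⌋ = $25,888; SL = ⌊$110,442/10⌋ = $11,044 → take DB $25,888. Book value $103,554.
Year 2: DB = ⌊$103,554 × 200%/10⌋ = $20,710; SL = ⌊$84,554/9⌋ = $9,394 → take DB $20,710. Book value $82,844.
Year 3: DB = ⌊$82,844 × 200%/10⌋ = $16,568; SL = ⌊$63,844/8⌋ = $7,980 → take DB $16,568. Book value $66,276.
Year 4: DB = ⌊$66,276 × 200%/10⌋ = $13,255; SL = ⌊$47,276/7⌋ = $6,753 → take DB $13,255. Book value $53,021.
Year 5: DB = ⌊$53,021 × 200%/10⌋ = $10,604; SL = ⌊$34,021/6⌋ = $5,670 → take DB $10,604. Book value $42,417.
Year 6: DB = ⌊$42,417 × 200%/10⌋ = $8,483; SL = ⌊$23,417/5⌋ = $4,683 → take DB $8,483. Book value $33,934.
Year 7: DB = ⌊$33,934 × 200%/10⌋ = $6,786; SL = ⌊$14,934/4⌋ = $3,733 → take DB $6,786. Book value $27,148.
Year 8: DB = ⌊$27,148 × 200%/10⌋ = $5,429; SL = ⌊$8,148/3⌋ = $2,716 → take DB $5,429. Book value $21,719.
Year 9: DB = ⌊$21,719 × 200%/10⌋ = $4,343; SL = ⌊$2,719/2⌋ = $1,359 → take DB $4,343, capped at $2,719. Book value $19,000.
Year 10 (final): $19,000 − $19,000 = $0. Book value $19,000.

$25,888; $20,710; $16,568; $13,255; $10,604; $8,483; $6,786; $5,429; $2,719; $0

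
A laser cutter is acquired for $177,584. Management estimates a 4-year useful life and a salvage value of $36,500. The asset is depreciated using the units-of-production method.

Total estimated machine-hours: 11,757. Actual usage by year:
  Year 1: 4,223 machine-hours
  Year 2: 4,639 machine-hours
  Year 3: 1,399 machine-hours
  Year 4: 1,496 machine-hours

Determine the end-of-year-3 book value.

$54,452

Depreciable base = $177,584 − $36,500 = $141,084.
Rate = $141,084 / 11,757 machine-hours = $12 per machine-hour.
Year 1: 4,223 × $12 = $50,676. Book value $126,908.
Year 2: 4,639 × $12 = $55,668. Book value $71,240.
Year 3: 1,399 × $12 = $16,788. Book value $54,452.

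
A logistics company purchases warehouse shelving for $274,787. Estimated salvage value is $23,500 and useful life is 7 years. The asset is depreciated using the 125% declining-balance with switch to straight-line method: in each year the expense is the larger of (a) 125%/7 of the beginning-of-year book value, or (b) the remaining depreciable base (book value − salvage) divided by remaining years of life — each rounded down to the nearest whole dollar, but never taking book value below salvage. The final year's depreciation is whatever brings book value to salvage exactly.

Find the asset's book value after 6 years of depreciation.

$55,701

Depreciable base = $274,787 − $23,500 = $251,287.
Year 1: DB = ⌊$274,787 × 125%/7⌋ = $49,069; SL = ⌊$251,287/7⌋ = $35,898 → take DB $49,069. Book value $225,718.
Year 2: DB = ⌊$225,718 × 125%/7⌋ = $40,306; SL = ⌊$202,218/6⌋ = $33,703 → take DB $40,306. Book value $185,412.
Year 3: DB = ⌊$185,412 × 125%/7⌋ = $33,109; SL = ⌊$161,912/5⌋ = $32,382 → take DB $33,109. Book value $152,303.
Year 4: DB = ⌊$152,303 × 125%/7⌋ = $27,196; SL = ⌊$128,803/4⌋ = $32,200 → take SL $32,200. Book value $120,103.
Year 5: DB = ⌊$120,103 × 125%/7⌋ = $21,446; SL = ⌊$96,603/3⌋ = $32,201 → take SL $32,201. Book value $87,902.
Year 6: DB = ⌊$87,902 × 125%/7⌋ = $15,696; SL = ⌊$64,402/2⌋ = $32,201 → take SL $32,201. Book value $55,701.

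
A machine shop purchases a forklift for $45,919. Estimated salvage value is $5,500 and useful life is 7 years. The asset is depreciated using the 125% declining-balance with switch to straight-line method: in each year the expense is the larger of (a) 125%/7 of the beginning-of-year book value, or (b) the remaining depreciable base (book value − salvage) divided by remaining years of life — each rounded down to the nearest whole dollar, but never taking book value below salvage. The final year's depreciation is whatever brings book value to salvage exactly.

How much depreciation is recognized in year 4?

Depreciable base = $45,919 − $5,500 = $40,419.
Year 1: DB = ⌊$45,919 × 125%/7⌋ = $8,199; SL = ⌊$40,419/7⌋ = $5,774 → take DB $8,199. Book value $37,720.
Year 2: DB = ⌊$37,720 × 125%/7⌋ = $6,735; SL = ⌊$32,220/6⌋ = $5,370 → take DB $6,735. Book value $30,985.
Year 3: DB = ⌊$30,985 × 125%/7⌋ = $5,533; SL = ⌊$25,485/5⌋ = $5,097 → take DB $5,533. Book value $25,452.
Year 4: DB = ⌊$25,452 × 125%/7⌋ = $4,545; SL = ⌊$19,952/4⌋ = $4,988 → take SL $4,988. Book value $20,464.

$4,988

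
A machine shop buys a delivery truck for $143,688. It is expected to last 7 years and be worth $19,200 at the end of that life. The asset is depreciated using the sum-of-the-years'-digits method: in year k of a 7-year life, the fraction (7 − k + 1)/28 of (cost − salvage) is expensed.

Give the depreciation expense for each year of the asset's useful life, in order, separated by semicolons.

Depreciable base = $143,688 − $19,200 = $124,488.
Sum of the years' digits = 7+6+5+4+3+2+1 = 28.
Year 1: $124,488 × 7/28 = $31,122. Book value $112,566.
Year 2: $124,488 × 6/28 = $26,676. Book value $85,890.
Year 3: $124,488 × 5/28 = $22,230. Book value $63,660.
Year 4: $124,488 × 4/28 = $17,784. Book value $45,876.
Year 5: $124,488 × 3/28 = $13,338. Book value $32,538.
Year 6: $124,488 × 2/28 = $8,892. Book value $23,646.
Year 7: $124,488 × 1/28 = $4,446. Book value $19,200.

$31,122; $26,676; $22,230; $17,784; $13,338; $8,892; $4,446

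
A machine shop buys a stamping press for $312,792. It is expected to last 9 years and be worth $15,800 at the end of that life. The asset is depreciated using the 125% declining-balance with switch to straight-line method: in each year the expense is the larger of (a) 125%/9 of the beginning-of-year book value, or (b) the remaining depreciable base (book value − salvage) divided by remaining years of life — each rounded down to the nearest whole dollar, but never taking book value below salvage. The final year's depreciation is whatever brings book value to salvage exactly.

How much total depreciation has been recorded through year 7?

$235,682

Depreciable base = $312,792 − $15,800 = $296,992.
Year 1: DB = ⌊$312,792 × 125%/9⌋ = $43,443; SL = ⌊$296,992/9⌋ = $32,999 → take DB $43,443. Book value $269,349.
Year 2: DB = ⌊$269,349 × 125%/9⌋ = $37,409; SL = ⌊$253,549/8⌋ = $31,693 → take DB $37,409. Book value $231,940.
Year 3: DB = ⌊$231,940 × 125%/9⌋ = $32,213; SL = ⌊$216,140/7⌋ = $30,877 → take DB $32,213. Book value $199,727.
Year 4: DB = ⌊$199,727 × 125%/9⌋ = $27,739; SL = ⌊$183,927/6⌋ = $30,654 → take SL $30,654. Book value $169,073.
Year 5: DB = ⌊$169,073 × 125%/9⌋ = $23,482; SL = ⌊$153,273/5⌋ = $30,654 → take SL $30,654. Book value $138,419.
Year 6: DB = ⌊$138,419 × 125%/9⌋ = $19,224; SL = ⌊$122,619/4⌋ = $30,654 → take SL $30,654. Book value $107,765.
Year 7: DB = ⌊$107,765 × 125%/9⌋ = $14,967; SL = ⌊$91,965/3⌋ = $30,655 → take SL $30,655. Book value $77,110.
Accumulated through year 7 = $312,792 − $77,110 = $235,682.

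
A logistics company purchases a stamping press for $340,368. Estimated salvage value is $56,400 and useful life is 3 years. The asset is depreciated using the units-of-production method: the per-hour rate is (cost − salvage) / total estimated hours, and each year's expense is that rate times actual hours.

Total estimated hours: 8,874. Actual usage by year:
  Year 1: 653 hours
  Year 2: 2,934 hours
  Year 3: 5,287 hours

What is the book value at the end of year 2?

$225,584

Depreciable base = $340,368 − $56,400 = $283,968.
Rate = $283,968 / 8,874 hours = $32 per hour.
Year 1: 653 × $32 = $20,896. Book value $319,472.
Year 2: 2,934 × $32 = $93,888. Book value $225,584.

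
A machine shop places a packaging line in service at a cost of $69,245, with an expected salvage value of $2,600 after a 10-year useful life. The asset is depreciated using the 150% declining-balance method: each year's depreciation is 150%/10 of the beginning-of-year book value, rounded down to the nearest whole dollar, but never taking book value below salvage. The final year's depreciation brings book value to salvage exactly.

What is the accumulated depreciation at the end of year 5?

$38,519

Depreciable base = $69,245 − $2,600 = $66,645.
Year 1: ⌊$69,245 × 150%/10⌋ = $10,386. Book value $58,859.
Year 2: ⌊$58,859 × 150%/10⌋ = $8,828. Book value $50,031.
Year 3: ⌊$50,031 × 150%/10⌋ = $7,504. Book value $42,527.
Year 4: ⌊$42,527 × 150%/10⌋ = $6,379. Book value $36,148.
Year 5: ⌊$36,148 × 150%/10⌋ = $5,422. Book value $30,726.
Accumulated through year 5 = $69,245 − $30,726 = $38,519.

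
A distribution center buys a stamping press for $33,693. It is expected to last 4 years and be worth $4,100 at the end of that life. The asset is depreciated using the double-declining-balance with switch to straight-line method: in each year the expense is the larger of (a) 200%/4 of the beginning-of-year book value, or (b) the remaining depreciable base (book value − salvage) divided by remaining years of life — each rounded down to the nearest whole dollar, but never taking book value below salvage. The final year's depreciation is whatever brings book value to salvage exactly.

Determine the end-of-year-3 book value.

$4,212

Depreciable base = $33,693 − $4,100 = $29,593.
Year 1: DB = ⌊$33,693 × 200%/4⌋ = $16,846; SL = ⌊$29,593/4⌋ = $7,398 → take DB $16,846. Book value $16,847.
Year 2: DB = ⌊$16,847 × 200%/4⌋ = $8,423; SL = ⌊$12,747/3⌋ = $4,249 → take DB $8,423. Book value $8,424.
Year 3: DB = ⌊$8,424 × 200%/4⌋ = $4,212; SL = ⌊$4,324/2⌋ = $2,162 → take DB $4,212. Book value $4,212.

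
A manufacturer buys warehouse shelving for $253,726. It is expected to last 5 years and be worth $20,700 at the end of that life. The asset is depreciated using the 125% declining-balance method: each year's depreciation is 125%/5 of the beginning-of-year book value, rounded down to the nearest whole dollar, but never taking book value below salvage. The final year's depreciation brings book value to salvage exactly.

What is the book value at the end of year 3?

$107,042

Depreciable base = $253,726 − $20,700 = $233,026.
Year 1: ⌊$253,726 × 125%/5⌋ = $63,431. Book value $190,295.
Year 2: ⌊$190,295 × 125%/5⌋ = $47,573. Book value $142,722.
Year 3: ⌊$142,722 × 125%/5⌋ = $35,680. Book value $107,042.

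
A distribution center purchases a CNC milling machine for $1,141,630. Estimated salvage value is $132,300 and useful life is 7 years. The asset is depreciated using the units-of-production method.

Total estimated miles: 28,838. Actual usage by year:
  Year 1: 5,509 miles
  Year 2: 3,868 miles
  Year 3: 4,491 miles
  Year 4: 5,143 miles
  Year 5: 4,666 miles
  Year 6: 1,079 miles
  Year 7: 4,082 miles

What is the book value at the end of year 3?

$656,250

Depreciable base = $1,141,630 − $132,300 = $1,009,330.
Rate = $1,009,330 / 28,838 miles = $35 per mile.
Year 1: 5,509 × $35 = $192,815. Book value $948,815.
Year 2: 3,868 × $35 = $135,380. Book value $813,435.
Year 3: 4,491 × $35 = $157,185. Book value $656,250.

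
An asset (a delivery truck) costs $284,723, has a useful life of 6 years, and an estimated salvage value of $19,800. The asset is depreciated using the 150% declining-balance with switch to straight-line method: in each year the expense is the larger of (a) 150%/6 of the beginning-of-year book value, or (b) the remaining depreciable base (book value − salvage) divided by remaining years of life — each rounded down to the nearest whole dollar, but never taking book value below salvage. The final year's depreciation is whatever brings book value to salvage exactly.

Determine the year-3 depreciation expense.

$40,039

Depreciable base = $284,723 − $19,800 = $264,923.
Year 1: DB = ⌊$284,723 × 150%/6⌋ = $71,180; SL = ⌊$264,923/6⌋ = $44,153 → take DB $71,180. Book value $213,543.
Year 2: DB = ⌊$213,543 × 150%/6⌋ = $53,385; SL = ⌊$193,743/5⌋ = $38,748 → take DB $53,385. Book value $160,158.
Year 3: DB = ⌊$160,158 × 150%/6⌋ = $40,039; SL = ⌊$140,358/4⌋ = $35,089 → take DB $40,039. Book value $120,119.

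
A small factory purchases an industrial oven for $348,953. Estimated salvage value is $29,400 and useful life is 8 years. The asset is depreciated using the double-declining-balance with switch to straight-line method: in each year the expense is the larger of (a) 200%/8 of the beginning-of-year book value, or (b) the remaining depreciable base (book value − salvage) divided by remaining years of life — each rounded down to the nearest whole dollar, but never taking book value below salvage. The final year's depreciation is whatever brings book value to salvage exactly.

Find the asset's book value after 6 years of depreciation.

Depreciable base = $348,953 − $29,400 = $319,553.
Year 1: DB = ⌊$348,953 × 200%/8⌋ = $87,238; SL = ⌊$319,553/8⌋ = $39,944 → take DB $87,238. Book value $261,715.
Year 2: DB = ⌊$261,715 × 200%/8⌋ = $65,428; SL = ⌊$232,315/7⌋ = $33,187 → take DB $65,428. Book value $196,287.
Year 3: DB = ⌊$196,287 × 200%/8⌋ = $49,071; SL = ⌊$166,887/6⌋ = $27,814 → take DB $49,071. Book value $147,216.
Year 4: DB = ⌊$147,216 × 200%/8⌋ = $36,804; SL = ⌊$117,816/5⌋ = $23,563 → take DB $36,804. Book value $110,412.
Year 5: DB = ⌊$110,412 × 200%/8⌋ = $27,603; SL = ⌊$81,012/4⌋ = $20,253 → take DB $27,603. Book value $82,809.
Year 6: DB = ⌊$82,809 × 200%/8⌋ = $20,702; SL = ⌊$53,409/3⌋ = $17,803 → take DB $20,702. Book value $62,107.

$62,107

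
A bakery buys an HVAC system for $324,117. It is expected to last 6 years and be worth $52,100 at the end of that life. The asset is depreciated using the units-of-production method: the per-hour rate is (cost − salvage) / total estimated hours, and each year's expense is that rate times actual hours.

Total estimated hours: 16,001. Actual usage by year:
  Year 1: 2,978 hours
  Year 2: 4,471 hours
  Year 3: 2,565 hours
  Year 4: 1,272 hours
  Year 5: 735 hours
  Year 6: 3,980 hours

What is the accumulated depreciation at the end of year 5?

$204,357

Depreciable base = $324,117 − $52,100 = $272,017.
Rate = $272,017 / 16,001 hours = $17 per hour.
Year 1: 2,978 × $17 = $50,626. Book value $273,491.
Year 2: 4,471 × $17 = $76,007. Book value $197,484.
Year 3: 2,565 × $17 = $43,605. Book value $153,879.
Year 4: 1,272 × $17 = $21,624. Book value $132,255.
Year 5: 735 × $17 = $12,495. Book value $119,760.
Accumulated through year 5 = $324,117 − $119,760 = $204,357.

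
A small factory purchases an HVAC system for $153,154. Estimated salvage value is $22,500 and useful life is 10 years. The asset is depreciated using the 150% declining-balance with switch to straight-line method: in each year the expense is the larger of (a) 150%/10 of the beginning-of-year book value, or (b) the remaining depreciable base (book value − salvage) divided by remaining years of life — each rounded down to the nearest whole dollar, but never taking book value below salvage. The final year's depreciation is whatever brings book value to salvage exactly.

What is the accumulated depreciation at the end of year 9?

$121,838

Depreciable base = $153,154 − $22,500 = $130,654.
Year 1: DB = ⌊$153,154 × 150%/10⌋ = $22,973; SL = ⌊$130,654/10⌋ = $13,065 → take DB $22,973. Book value $130,181.
Year 2: DB = ⌊$130,181 × 150%/10⌋ = $19,527; SL = ⌊$107,681/9⌋ = $11,964 → take DB $19,527. Book value $110,654.
Year 3: DB = ⌊$110,654 × 150%/10⌋ = $16,598; SL = ⌊$88,154/8⌋ = $11,019 → take DB $16,598. Book value $94,056.
Year 4: DB = ⌊$94,056 × 150%/10⌋ = $14,108; SL = ⌊$71,556/7⌋ = $10,222 → take DB $14,108. Book value $79,948.
Year 5: DB = ⌊$79,948 × 150%/10⌋ = $11,992; SL = ⌊$57,448/6⌋ = $9,574 → take DB $11,992. Book value $67,956.
Year 6: DB = ⌊$67,956 × 150%/10⌋ = $10,193; SL = ⌊$45,456/5⌋ = $9,091 → take DB $10,193. Book value $57,763.
Year 7: DB = ⌊$57,763 × 150%/10⌋ = $8,664; SL = ⌊$35,263/4⌋ = $8,815 → take SL $8,815. Book value $48,948.
Year 8: DB = ⌊$48,948 × 150%/10⌋ = $7,342; SL = ⌊$26,448/3⌋ = $8,816 → take SL $8,816. Book value $40,132.
Year 9: DB = ⌊$40,132 × 150%/10⌋ = $6,019; SL = ⌊$17,632/2⌋ = $8,816 → take SL $8,816. Book value $31,316.
Accumulated through year 9 = $153,154 − $31,316 = $121,838.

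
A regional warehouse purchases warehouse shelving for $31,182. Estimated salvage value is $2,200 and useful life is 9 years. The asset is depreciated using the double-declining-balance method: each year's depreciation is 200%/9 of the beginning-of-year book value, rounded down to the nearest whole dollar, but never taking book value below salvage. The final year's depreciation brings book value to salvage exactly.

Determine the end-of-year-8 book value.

Depreciable base = $31,182 − $2,200 = $28,982.
Year 1: ⌊$31,182 × 200%/9⌋ = $6,929. Book value $24,253.
Year 2: ⌊$24,253 × 200%/9⌋ = $5,389. Book value $18,864.
Year 3: ⌊$18,864 × 200%/9⌋ = $4,192. Book value $14,672.
Year 4: ⌊$14,672 × 200%/9⌋ = $3,260. Book value $11,412.
Year 5: ⌊$11,412 × 200%/9⌋ = $2,536. Book value $8,876.
Year 6: ⌊$8,876 × 200%/9⌋ = $1,972. Book value $6,904.
Year 7: ⌊$6,904 × 200%/9⌋ = $1,534. Book value $5,370.
Year 8: ⌊$5,370 × 200%/9⌋ = $1,193. Book value $4,177.

$4,177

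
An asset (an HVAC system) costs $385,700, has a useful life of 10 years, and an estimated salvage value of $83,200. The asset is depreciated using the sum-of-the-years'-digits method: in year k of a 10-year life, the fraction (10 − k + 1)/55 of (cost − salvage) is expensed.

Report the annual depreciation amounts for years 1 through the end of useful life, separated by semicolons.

$55,000; $49,500; $44,000; $38,500; $33,000; $27,500; $22,000; $16,500; $11,000; $5,500

Depreciable base = $385,700 − $83,200 = $302,500.
Sum of the years' digits = 10+9+8+7+6+5+4+3+2+1 = 55.
Year 1: $302,500 × 10/55 = $55,000. Book value $330,700.
Year 2: $302,500 × 9/55 = $49,500. Book value $281,200.
Year 3: $302,500 × 8/55 = $44,000. Book value $237,200.
Year 4: $302,500 × 7/55 = $38,500. Book value $198,700.
Year 5: $302,500 × 6/55 = $33,000. Book value $165,700.
Year 6: $302,500 × 5/55 = $27,500. Book value $138,200.
Year 7: $302,500 × 4/55 = $22,000. Book value $116,200.
Year 8: $302,500 × 3/55 = $16,500. Book value $99,700.
Year 9: $302,500 × 2/55 = $11,000. Book value $88,700.
Year 10: $302,500 × 1/55 = $5,500. Book value $83,200.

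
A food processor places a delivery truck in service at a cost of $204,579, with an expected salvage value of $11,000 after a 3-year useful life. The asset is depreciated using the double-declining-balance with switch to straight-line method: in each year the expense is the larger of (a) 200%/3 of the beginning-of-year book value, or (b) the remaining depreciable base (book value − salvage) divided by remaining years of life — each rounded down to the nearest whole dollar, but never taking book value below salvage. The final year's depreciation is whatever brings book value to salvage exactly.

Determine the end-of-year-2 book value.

Depreciable base = $204,579 − $11,000 = $193,579.
Year 1: DB = ⌊$204,579 × 200%/3⌋ = $136,386; SL = ⌊$193,579/3⌋ = $64,526 → take DB $136,386. Book value $68,193.
Year 2: DB = ⌊$68,193 × 200%/3⌋ = $45,462; SL = ⌊$57,193/2⌋ = $28,596 → take DB $45,462. Book value $22,731.

$22,731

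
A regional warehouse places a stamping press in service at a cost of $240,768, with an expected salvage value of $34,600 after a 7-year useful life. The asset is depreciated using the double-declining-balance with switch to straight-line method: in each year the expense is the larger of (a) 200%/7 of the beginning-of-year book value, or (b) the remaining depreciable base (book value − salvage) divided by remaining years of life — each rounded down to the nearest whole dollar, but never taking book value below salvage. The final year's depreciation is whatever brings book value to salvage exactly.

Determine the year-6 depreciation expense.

$10,168

Depreciable base = $240,768 − $34,600 = $206,168.
Year 1: DB = ⌊$240,768 × 200%/7⌋ = $68,790; SL = ⌊$206,168/7⌋ = $29,452 → take DB $68,790. Book value $171,978.
Year 2: DB = ⌊$171,978 × 200%/7⌋ = $49,136; SL = ⌊$137,378/6⌋ = $22,896 → take DB $49,136. Book value $122,842.
Year 3: DB = ⌊$122,842 × 200%/7⌋ = $35,097; SL = ⌊$88,242/5⌋ = $17,648 → take DB $35,097. Book value $87,745.
Year 4: DB = ⌊$87,745 × 200%/7⌋ = $25,070; SL = ⌊$53,145/4⌋ = $13,286 → take DB $25,070. Book value $62,675.
Year 5: DB = ⌊$62,675 × 200%/7⌋ = $17,907; SL = ⌊$28,075/3⌋ = $9,358 → take DB $17,907. Book value $44,768.
Year 6: DB = ⌊$44,768 × 200%/7⌋ = $12,790; SL = ⌊$10,168/2⌋ = $5,084 → take DB $12,790, capped at $10,168. Book value $34,600.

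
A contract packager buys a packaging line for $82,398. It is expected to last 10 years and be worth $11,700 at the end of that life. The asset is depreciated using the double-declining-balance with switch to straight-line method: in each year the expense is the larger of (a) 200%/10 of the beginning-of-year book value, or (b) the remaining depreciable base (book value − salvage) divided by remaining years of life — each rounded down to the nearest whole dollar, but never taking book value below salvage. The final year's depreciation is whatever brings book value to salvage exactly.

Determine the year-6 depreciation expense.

Depreciable base = $82,398 − $11,700 = $70,698.
Year 1: DB = ⌊$82,398 × 200%/10⌋ = $16,479; SL = ⌊$70,698/10⌋ = $7,069 → take DB $16,479. Book value $65,919.
Year 2: DB = ⌊$65,919 × 200%/10⌋ = $13,183; SL = ⌊$54,219/9⌋ = $6,024 → take DB $13,183. Book value $52,736.
Year 3: DB = ⌊$52,736 × 200%/10⌋ = $10,547; SL = ⌊$41,036/8⌋ = $5,129 → take DB $10,547. Book value $42,189.
Year 4: DB = ⌊$42,189 × 200%/10⌋ = $8,437; SL = ⌊$30,489/7⌋ = $4,355 → take DB $8,437. Book value $33,752.
Year 5: DB = ⌊$33,752 × 200%/10⌋ = $6,750; SL = ⌊$22,052/6⌋ = $3,675 → take DB $6,750. Book value $27,002.
Year 6: DB = ⌊$27,002 × 200%/10⌋ = $5,400; SL = ⌊$15,302/5⌋ = $3,060 → take DB $5,400. Book value $21,602.

$5,400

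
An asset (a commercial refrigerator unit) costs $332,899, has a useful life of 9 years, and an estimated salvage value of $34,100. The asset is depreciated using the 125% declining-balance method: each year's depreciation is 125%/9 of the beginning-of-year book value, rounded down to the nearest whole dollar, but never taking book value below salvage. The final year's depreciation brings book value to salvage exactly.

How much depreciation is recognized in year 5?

$25,422

Depreciable base = $332,899 − $34,100 = $298,799.
Year 1: ⌊$332,899 × 125%/9⌋ = $46,235. Book value $286,664.
Year 2: ⌊$286,664 × 125%/9⌋ = $39,814. Book value $246,850.
Year 3: ⌊$246,850 × 125%/9⌋ = $34,284. Book value $212,566.
Year 4: ⌊$212,566 × 125%/9⌋ = $29,523. Book value $183,043.
Year 5: ⌊$183,043 × 125%/9⌋ = $25,422. Book value $157,621.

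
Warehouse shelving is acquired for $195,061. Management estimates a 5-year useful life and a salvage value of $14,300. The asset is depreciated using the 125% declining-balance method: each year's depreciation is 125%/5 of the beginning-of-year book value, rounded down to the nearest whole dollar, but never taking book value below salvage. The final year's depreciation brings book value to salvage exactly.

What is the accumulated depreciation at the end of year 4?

Depreciable base = $195,061 − $14,300 = $180,761.
Year 1: ⌊$195,061 × 125%/5⌋ = $48,765. Book value $146,296.
Year 2: ⌊$146,296 × 125%/5⌋ = $36,574. Book value $109,722.
Year 3: ⌊$109,722 × 125%/5⌋ = $27,430. Book value $82,292.
Year 4: ⌊$82,292 × 125%/5⌋ = $20,573. Book value $61,719.
Accumulated through year 4 = $195,061 − $61,719 = $133,342.

$133,342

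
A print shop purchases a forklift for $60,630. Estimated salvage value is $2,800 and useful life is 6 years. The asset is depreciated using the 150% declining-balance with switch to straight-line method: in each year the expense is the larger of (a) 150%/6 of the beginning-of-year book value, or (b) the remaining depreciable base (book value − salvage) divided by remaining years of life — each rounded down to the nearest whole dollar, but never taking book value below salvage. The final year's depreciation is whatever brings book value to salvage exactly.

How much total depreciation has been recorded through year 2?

$26,525

Depreciable base = $60,630 − $2,800 = $57,830.
Year 1: DB = ⌊$60,630 × 150%/6⌋ = $15,157; SL = ⌊$57,830/6⌋ = $9,638 → take DB $15,157. Book value $45,473.
Year 2: DB = ⌊$45,473 × 150%/6⌋ = $11,368; SL = ⌊$42,673/5⌋ = $8,534 → take DB $11,368. Book value $34,105.
Accumulated through year 2 = $60,630 − $34,105 = $26,525.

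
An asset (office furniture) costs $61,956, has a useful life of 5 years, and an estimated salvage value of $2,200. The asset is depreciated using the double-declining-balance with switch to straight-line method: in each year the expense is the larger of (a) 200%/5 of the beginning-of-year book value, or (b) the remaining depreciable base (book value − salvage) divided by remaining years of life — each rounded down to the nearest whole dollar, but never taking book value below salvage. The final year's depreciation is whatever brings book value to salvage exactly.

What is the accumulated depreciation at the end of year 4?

$54,164

Depreciable base = $61,956 − $2,200 = $59,756.
Year 1: DB = ⌊$61,956 × 200%/5⌋ = $24,782; SL = ⌊$59,756/5⌋ = $11,951 → take DB $24,782. Book value $37,174.
Year 2: DB = ⌊$37,174 × 200%/5⌋ = $14,869; SL = ⌊$34,974/4⌋ = $8,743 → take DB $14,869. Book value $22,305.
Year 3: DB = ⌊$22,305 × 200%/5⌋ = $8,922; SL = ⌊$20,105/3⌋ = $6,701 → take DB $8,922. Book value $13,383.
Year 4: DB = ⌊$13,383 × 200%/5⌋ = $5,353; SL = ⌊$11,183/2⌋ = $5,591 → take SL $5,591. Book value $7,792.
Accumulated through year 4 = $61,956 − $7,792 = $54,164.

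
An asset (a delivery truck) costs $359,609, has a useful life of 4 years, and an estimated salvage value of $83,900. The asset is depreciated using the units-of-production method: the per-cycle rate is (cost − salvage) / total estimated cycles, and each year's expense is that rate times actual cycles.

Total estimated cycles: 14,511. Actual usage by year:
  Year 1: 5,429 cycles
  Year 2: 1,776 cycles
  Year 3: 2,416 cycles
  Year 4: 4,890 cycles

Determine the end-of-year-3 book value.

Depreciable base = $359,609 − $83,900 = $275,709.
Rate = $275,709 / 14,511 cycles = $19 per cycle.
Year 1: 5,429 × $19 = $103,151. Book value $256,458.
Year 2: 1,776 × $19 = $33,744. Book value $222,714.
Year 3: 2,416 × $19 = $45,904. Book value $176,810.

$176,810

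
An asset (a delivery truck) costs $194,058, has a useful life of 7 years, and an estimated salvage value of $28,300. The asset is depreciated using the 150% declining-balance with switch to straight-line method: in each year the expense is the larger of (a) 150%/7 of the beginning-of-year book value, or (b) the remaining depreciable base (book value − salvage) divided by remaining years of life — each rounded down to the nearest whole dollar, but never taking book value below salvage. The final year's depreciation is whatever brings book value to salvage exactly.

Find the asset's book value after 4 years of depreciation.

Depreciable base = $194,058 − $28,300 = $165,758.
Year 1: DB = ⌊$194,058 × 150%/7⌋ = $41,583; SL = ⌊$165,758/7⌋ = $23,679 → take DB $41,583. Book value $152,475.
Year 2: DB = ⌊$152,475 × 150%/7⌋ = $32,673; SL = ⌊$124,175/6⌋ = $20,695 → take DB $32,673. Book value $119,802.
Year 3: DB = ⌊$119,802 × 150%/7⌋ = $25,671; SL = ⌊$91,502/5⌋ = $18,300 → take DB $25,671. Book value $94,131.
Year 4: DB = ⌊$94,131 × 150%/7⌋ = $20,170; SL = ⌊$65,831/4⌋ = $16,457 → take DB $20,170. Book value $73,961.

$73,961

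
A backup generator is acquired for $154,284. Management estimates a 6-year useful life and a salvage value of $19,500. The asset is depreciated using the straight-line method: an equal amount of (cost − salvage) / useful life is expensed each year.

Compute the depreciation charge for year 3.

Depreciable base = $154,284 − $19,500 = $134,784.
Annual expense = $134,784 / 6 = $22,464.

$22,464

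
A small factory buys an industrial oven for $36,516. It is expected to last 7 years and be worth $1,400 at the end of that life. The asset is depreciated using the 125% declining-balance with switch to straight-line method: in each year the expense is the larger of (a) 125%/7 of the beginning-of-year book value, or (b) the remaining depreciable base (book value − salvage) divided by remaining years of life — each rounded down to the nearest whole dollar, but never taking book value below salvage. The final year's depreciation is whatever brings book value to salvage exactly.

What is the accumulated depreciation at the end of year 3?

$16,524

Depreciable base = $36,516 − $1,400 = $35,116.
Year 1: DB = ⌊$36,516 × 125%/7⌋ = $6,520; SL = ⌊$35,116/7⌋ = $5,016 → take DB $6,520. Book value $29,996.
Year 2: DB = ⌊$29,996 × 125%/7⌋ = $5,356; SL = ⌊$28,596/6⌋ = $4,766 → take DB $5,356. Book value $24,640.
Year 3: DB = ⌊$24,640 × 125%/7⌋ = $4,400; SL = ⌊$23,240/5⌋ = $4,648 → take SL $4,648. Book value $19,992.
Accumulated through year 3 = $36,516 − $19,992 = $16,524.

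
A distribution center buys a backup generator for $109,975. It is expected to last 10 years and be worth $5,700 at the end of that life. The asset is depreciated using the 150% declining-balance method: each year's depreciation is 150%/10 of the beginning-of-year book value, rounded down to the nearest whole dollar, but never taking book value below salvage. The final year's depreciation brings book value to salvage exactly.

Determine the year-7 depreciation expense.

Depreciable base = $109,975 − $5,700 = $104,275.
Year 1: ⌊$109,975 × 150%/10⌋ = $16,496. Book value $93,479.
Year 2: ⌊$93,479 × 150%/10⌋ = $14,021. Book value $79,458.
Year 3: ⌊$79,458 × 150%/10⌋ = $11,918. Book value $67,540.
Year 4: ⌊$67,540 × 150%/10⌋ = $10,131. Book value $57,409.
Year 5: ⌊$57,409 × 150%/10⌋ = $8,611. Book value $48,798.
Year 6: ⌊$48,798 × 150%/10⌋ = $7,319. Book value $41,479.
Year 7: ⌊$41,479 × 150%/10⌋ = $6,221. Book value $35,258.

$6,221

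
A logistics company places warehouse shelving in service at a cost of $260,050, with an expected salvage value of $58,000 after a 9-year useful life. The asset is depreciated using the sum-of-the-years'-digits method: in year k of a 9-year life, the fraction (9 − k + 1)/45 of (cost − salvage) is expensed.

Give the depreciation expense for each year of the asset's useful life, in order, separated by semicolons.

Depreciable base = $260,050 − $58,000 = $202,050.
Sum of the years' digits = 9+8+7+6+5+4+3+2+1 = 45.
Year 1: $202,050 × 9/45 = $40,410. Book value $219,640.
Year 2: $202,050 × 8/45 = $35,920. Book value $183,720.
Year 3: $202,050 × 7/45 = $31,430. Book value $152,290.
Year 4: $202,050 × 6/45 = $26,940. Book value $125,350.
Year 5: $202,050 × 5/45 = $22,450. Book value $102,900.
Year 6: $202,050 × 4/45 = $17,960. Book value $84,940.
Year 7: $202,050 × 3/45 = $13,470. Book value $71,470.
Year 8: $202,050 × 2/45 = $8,980. Book value $62,490.
Year 9: $202,050 × 1/45 = $4,490. Book value $58,000.

$40,410; $35,920; $31,430; $26,940; $22,450; $17,960; $13,470; $8,980; $4,490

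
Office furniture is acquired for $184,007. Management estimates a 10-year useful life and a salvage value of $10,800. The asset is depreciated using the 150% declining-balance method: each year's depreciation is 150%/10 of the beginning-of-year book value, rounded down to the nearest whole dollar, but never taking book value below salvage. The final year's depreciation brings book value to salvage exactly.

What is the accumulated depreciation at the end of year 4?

$87,952

Depreciable base = $184,007 − $10,800 = $173,207.
Year 1: ⌊$184,007 × 150%/10⌋ = $27,601. Book value $156,406.
Year 2: ⌊$156,406 × 150%/10⌋ = $23,460. Book value $132,946.
Year 3: ⌊$132,946 × 150%/10⌋ = $19,941. Book value $113,005.
Year 4: ⌊$113,005 × 150%/10⌋ = $16,950. Book value $96,055.
Accumulated through year 4 = $184,007 − $96,055 = $87,952.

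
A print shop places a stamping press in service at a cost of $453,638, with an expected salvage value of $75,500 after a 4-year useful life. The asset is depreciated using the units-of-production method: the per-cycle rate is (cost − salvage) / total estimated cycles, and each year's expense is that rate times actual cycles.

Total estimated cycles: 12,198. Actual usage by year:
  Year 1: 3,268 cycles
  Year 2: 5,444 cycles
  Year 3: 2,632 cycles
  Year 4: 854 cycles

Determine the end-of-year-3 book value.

$101,974

Depreciable base = $453,638 − $75,500 = $378,138.
Rate = $378,138 / 12,198 cycles = $31 per cycle.
Year 1: 3,268 × $31 = $101,308. Book value $352,330.
Year 2: 5,444 × $31 = $168,764. Book value $183,566.
Year 3: 2,632 × $31 = $81,592. Book value $101,974.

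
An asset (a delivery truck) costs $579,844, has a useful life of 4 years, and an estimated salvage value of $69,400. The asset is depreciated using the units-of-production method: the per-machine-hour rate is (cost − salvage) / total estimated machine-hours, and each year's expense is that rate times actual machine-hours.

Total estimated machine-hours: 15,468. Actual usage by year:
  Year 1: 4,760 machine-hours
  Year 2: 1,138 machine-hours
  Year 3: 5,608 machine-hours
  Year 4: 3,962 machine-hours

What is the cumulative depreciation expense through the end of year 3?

$379,698

Depreciable base = $579,844 − $69,400 = $510,444.
Rate = $510,444 / 15,468 machine-hours = $33 per machine-hour.
Year 1: 4,760 × $33 = $157,080. Book value $422,764.
Year 2: 1,138 × $33 = $37,554. Book value $385,210.
Year 3: 5,608 × $33 = $185,064. Book value $200,146.
Accumulated through year 3 = $579,844 − $200,146 = $379,698.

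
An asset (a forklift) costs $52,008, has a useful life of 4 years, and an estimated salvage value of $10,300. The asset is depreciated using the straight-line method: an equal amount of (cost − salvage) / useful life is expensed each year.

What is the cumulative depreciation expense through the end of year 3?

$31,281

Depreciable base = $52,008 − $10,300 = $41,708.
Annual expense = $41,708 / 4 = $10,427.
End of year 1: book value $41,581.
End of year 2: book value $31,154.
End of year 3: book value $20,727.
Accumulated through year 3 = $52,008 − $20,727 = $31,281.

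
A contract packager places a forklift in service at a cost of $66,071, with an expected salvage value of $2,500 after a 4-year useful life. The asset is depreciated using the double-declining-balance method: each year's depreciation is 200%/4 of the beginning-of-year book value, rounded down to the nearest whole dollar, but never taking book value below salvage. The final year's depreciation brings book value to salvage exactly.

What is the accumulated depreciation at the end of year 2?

$49,553

Depreciable base = $66,071 − $2,500 = $63,571.
Year 1: ⌊$66,071 × 200%/4⌋ = $33,035. Book value $33,036.
Year 2: ⌊$33,036 × 200%/4⌋ = $16,518. Book value $16,518.
Accumulated through year 2 = $66,071 − $16,518 = $49,553.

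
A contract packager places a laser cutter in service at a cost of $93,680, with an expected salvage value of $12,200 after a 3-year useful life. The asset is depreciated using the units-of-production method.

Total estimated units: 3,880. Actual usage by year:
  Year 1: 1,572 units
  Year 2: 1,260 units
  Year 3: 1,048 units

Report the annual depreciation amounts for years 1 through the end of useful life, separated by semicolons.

$33,012; $26,460; $22,008

Depreciable base = $93,680 − $12,200 = $81,480.
Rate = $81,480 / 3,880 units = $21 per unit.
Year 1: 1,572 × $21 = $33,012. Book value $60,668.
Year 2: 1,260 × $21 = $26,460. Book value $34,208.
Year 3: 1,048 × $21 = $22,008. Book value $12,200.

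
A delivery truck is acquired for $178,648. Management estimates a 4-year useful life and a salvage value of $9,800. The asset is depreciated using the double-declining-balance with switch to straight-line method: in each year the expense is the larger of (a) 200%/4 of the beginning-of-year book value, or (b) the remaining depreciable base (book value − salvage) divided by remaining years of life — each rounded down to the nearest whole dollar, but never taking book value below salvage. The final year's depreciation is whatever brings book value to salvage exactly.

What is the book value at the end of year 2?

Depreciable base = $178,648 − $9,800 = $168,848.
Year 1: DB = ⌊$178,648 × 200%/4⌋ = $89,324; SL = ⌊$168,848/4⌋ = $42,212 → take DB $89,324. Book value $89,324.
Year 2: DB = ⌊$89,324 × 200%/4⌋ = $44,662; SL = ⌊$79,524/3⌋ = $26,508 → take DB $44,662. Book value $44,662.

$44,662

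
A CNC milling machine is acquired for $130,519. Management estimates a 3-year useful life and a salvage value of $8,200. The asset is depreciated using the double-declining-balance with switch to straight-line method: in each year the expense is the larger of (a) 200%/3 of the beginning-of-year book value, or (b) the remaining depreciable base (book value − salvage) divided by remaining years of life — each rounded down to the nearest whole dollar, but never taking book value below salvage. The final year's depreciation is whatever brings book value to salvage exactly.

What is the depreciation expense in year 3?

Depreciable base = $130,519 − $8,200 = $122,319.
Year 1: DB = ⌊$130,519 × 200%/3⌋ = $87,012; SL = ⌊$122,319/3⌋ = $40,773 → take DB $87,012. Book value $43,507.
Year 2: DB = ⌊$43,507 × 200%/3⌋ = $29,004; SL = ⌊$35,307/2⌋ = $17,653 → take DB $29,004. Book value $14,503.
Year 3 (final): $14,503 − $8,200 = $6,303. Book value $8,200.

$6,303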